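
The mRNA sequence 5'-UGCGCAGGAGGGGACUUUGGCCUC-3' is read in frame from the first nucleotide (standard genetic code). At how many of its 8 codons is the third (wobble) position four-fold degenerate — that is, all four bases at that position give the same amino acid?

Codon 1 UGC (Cys): third position 2-fold.
Codon 2 GCA (Ala): third position 4-fold.
Codon 3 GGA (Gly): third position 4-fold.
Codon 4 GGG (Gly): third position 4-fold.
Codon 5 GAC (Asp): third position 2-fold.
Codon 6 UUU (Phe): third position 2-fold.
Codon 7 GGC (Gly): third position 4-fold.
Codon 8 CUC (Leu): third position 4-fold.
Four-fold degenerate third positions: 5.

5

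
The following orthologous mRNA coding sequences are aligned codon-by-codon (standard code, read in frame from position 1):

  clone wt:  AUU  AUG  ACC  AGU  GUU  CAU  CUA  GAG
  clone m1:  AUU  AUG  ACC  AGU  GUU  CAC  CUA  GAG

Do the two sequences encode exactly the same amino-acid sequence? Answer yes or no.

Codon 1: AUU Ile / AUU Ile — identical.
Codon 2: AUG Met / AUG Met — identical.
Codon 3: ACC Thr / ACC Thr — identical.
Codon 4: AGU Ser / AGU Ser — identical.
Codon 5: GUU Val / GUU Val — identical.
Codon 6: CAU His / CAC His — synonymous.
Codon 7: CUA Leu / CUA Leu — identical.
Codon 8: GAG Glu / GAG Glu — identical.
Nonsynonymous differences: 0 → same protein.

yes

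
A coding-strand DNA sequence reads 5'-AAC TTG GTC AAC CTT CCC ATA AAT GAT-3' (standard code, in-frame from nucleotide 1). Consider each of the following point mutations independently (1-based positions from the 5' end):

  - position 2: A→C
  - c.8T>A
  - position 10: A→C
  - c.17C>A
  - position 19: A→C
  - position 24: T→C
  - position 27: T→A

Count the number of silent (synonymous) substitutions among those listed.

1

Codon 1: AAC (Asn) → ACC (Thr) — missense.
Codon 3: GTC (Val) → GAC (Asp) — missense.
Codon 4: AAC (Asn) → CAC (His) — missense.
Codon 6: CCC (Pro) → CAC (His) — missense.
Codon 7: ATA (Ile) → CTA (Leu) — missense.
Codon 8: AAT (Asn) → AAC (Asn) — synonymous.
Codon 9: GAT (Asp) → GAA (Glu) — missense.
Synonymous: 1 of 7.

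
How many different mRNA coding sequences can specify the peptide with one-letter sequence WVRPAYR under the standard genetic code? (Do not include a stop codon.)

4608

Trp: 1 codon.
Val: 4 codons.
Arg: 6 codons.
Pro: 4 codons.
Ala: 4 codons.
Tyr: 2 codons.
Arg: 6 codons.
1 × 4 × 6 × 4 × 4 × 2 × 6 = 4608.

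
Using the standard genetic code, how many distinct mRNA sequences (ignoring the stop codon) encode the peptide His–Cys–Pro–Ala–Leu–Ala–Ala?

His: 2 codons.
Cys: 2 codons.
Pro: 4 codons.
Ala: 4 codons.
Leu: 6 codons.
Ala: 4 codons.
Ala: 4 codons.
2 × 2 × 4 × 4 × 6 × 4 × 4 = 6144.

6144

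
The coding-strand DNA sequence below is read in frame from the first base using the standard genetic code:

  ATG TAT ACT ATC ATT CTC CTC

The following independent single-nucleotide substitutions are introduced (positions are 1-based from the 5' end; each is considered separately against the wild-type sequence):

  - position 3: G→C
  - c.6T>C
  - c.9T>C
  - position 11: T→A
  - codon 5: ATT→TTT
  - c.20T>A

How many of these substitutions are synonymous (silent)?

2

Codon 1: ATG (Met) → ATC (Ile) — missense.
Codon 2: TAT (Tyr) → TAC (Tyr) — synonymous.
Codon 3: ACT (Thr) → ACC (Thr) — synonymous.
Codon 4: ATC (Ile) → AAC (Asn) — missense.
Codon 5: ATT (Ile) → TTT (Phe) — missense.
Codon 7: CTC (Leu) → CAC (His) — missense.
Synonymous: 2 of 6.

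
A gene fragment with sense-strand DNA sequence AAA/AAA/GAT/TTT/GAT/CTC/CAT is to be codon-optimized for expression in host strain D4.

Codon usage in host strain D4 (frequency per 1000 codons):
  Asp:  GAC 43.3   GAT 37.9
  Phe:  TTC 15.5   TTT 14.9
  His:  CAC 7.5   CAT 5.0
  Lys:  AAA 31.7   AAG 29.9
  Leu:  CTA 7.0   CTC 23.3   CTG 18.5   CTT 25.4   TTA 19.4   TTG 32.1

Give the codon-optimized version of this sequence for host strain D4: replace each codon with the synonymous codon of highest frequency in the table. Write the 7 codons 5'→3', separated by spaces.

Codon 1 (Lys): best is AAA at 31.7.
Codon 2 (Lys): best is AAA at 31.7.
Codon 3 (Asp): best is GAC at 43.3.
Codon 4 (Phe): best is TTC at 15.5.
Codon 5 (Asp): best is GAC at 43.3.
Codon 6 (Leu): best is TTG at 32.1.
Codon 7 (His): best is CAC at 7.5.

AAA AAA GAC TTC GAC TTG CAC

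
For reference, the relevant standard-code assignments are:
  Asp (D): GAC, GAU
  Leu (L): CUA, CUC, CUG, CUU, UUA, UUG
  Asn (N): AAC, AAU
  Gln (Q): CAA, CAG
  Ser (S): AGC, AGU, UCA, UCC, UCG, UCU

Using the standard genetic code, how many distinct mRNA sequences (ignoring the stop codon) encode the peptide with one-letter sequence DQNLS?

Asp: 2 codons.
Gln: 2 codons.
Asn: 2 codons.
Leu: 6 codons.
Ser: 6 codons.
2 × 2 × 2 × 6 × 6 = 288.

288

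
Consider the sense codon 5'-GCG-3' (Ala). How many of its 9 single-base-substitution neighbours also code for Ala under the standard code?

Position 1: none → 0 synonymous.
Position 2: none → 0 synonymous.
Position 3: GCU, GCC, GCA → 3 synonymous.
Total: 0 + 0 + 3 = 3.

3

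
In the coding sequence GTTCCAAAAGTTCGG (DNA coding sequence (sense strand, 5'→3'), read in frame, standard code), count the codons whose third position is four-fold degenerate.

Codon 1 GTT (Val): third position 4-fold.
Codon 2 CCA (Pro): third position 4-fold.
Codon 3 AAA (Lys): third position 2-fold.
Codon 4 GTT (Val): third position 4-fold.
Codon 5 CGG (Arg): third position 4-fold.
Four-fold degenerate third positions: 4.

4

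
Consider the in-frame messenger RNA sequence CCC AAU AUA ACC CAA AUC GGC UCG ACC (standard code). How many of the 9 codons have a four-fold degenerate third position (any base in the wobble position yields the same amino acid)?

Codon 1 CCC (Pro): third position 4-fold.
Codon 2 AAU (Asn): third position 2-fold.
Codon 3 AUA (Ile): third position 3-fold.
Codon 4 ACC (Thr): third position 4-fold.
Codon 5 CAA (Gln): third position 2-fold.
Codon 6 AUC (Ile): third position 3-fold.
Codon 7 GGC (Gly): third position 4-fold.
Codon 8 UCG (Ser): third position 4-fold.
Codon 9 ACC (Thr): third position 4-fold.
Four-fold degenerate third positions: 5.

5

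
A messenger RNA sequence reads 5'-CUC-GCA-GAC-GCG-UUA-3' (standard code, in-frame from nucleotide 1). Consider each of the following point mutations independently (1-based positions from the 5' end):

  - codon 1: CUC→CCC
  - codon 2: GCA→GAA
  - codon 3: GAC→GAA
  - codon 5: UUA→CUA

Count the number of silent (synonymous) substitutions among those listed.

1

Codon 1: CUC (Leu) → CCC (Pro) — missense.
Codon 2: GCA (Ala) → GAA (Glu) — missense.
Codon 3: GAC (Asp) → GAA (Glu) — missense.
Codon 5: UUA (Leu) → CUA (Leu) — synonymous.
Synonymous: 1 of 4.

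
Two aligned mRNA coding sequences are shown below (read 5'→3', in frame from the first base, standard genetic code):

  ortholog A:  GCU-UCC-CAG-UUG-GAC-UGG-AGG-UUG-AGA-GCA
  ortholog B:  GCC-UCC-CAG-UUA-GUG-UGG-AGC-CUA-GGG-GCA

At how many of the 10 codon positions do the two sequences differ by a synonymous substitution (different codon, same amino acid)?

3

Codon 1: GCU Ala / GCC Ala — synonymous.
Codon 2: UCC Ser / UCC Ser — identical.
Codon 3: CAG Gln / CAG Gln — identical.
Codon 4: UUG Leu / UUA Leu — synonymous.
Codon 5: GAC Asp / GUG Val — nonsynonymous.
Codon 6: UGG Trp / UGG Trp — identical.
Codon 7: AGG Arg / AGC Ser — nonsynonymous.
Codon 8: UUG Leu / CUA Leu — synonymous.
Codon 9: AGA Arg / GGG Gly — nonsynonymous.
Codon 10: GCA Ala / GCA Ala — identical.
Synonymous differences: 3.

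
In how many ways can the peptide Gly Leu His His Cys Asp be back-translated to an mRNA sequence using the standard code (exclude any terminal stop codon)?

384

Gly: 4 codons.
Leu: 6 codons.
His: 2 codons.
His: 2 codons.
Cys: 2 codons.
Asp: 2 codons.
4 × 6 × 2 × 2 × 2 × 2 = 384.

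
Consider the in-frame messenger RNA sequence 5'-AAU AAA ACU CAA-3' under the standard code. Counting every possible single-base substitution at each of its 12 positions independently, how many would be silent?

Codon 1 (AAU, Asn): 1 synonymous substitution.
Codon 2 (AAA, Lys): 1 synonymous substitution.
Codon 3 (ACU, Thr): 3 synonymous substitutions.
Codon 4 (CAA, Gln): 1 synonymous substitution.
Total: 1 + 1 + 3 + 1 = 6.

6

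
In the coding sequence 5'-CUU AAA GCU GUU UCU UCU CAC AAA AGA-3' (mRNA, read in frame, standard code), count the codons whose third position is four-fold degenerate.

5

Codon 1 CUU (Leu): third position 4-fold.
Codon 2 AAA (Lys): third position 2-fold.
Codon 3 GCU (Ala): third position 4-fold.
Codon 4 GUU (Val): third position 4-fold.
Codon 5 UCU (Ser): third position 4-fold.
Codon 6 UCU (Ser): third position 4-fold.
Codon 7 CAC (His): third position 2-fold.
Codon 8 AAA (Lys): third position 2-fold.
Codon 9 AGA (Arg): third position 2-fold.
Four-fold degenerate third positions: 5.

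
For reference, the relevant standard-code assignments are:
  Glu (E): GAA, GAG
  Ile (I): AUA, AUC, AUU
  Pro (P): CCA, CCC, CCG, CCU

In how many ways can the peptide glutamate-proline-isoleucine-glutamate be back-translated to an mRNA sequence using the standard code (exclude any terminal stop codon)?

48

Glu: 2 codons.
Pro: 4 codons.
Ile: 3 codons.
Glu: 2 codons.
2 × 4 × 3 × 2 = 48.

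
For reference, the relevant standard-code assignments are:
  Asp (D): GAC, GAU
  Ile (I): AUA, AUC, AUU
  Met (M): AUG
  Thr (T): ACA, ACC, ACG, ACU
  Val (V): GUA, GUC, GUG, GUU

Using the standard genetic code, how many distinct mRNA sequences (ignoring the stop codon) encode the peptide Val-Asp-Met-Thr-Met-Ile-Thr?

Val: 4 codons.
Asp: 2 codons.
Met: 1 codon.
Thr: 4 codons.
Met: 1 codon.
Ile: 3 codons.
Thr: 4 codons.
4 × 2 × 1 × 4 × 1 × 3 × 4 = 384.

384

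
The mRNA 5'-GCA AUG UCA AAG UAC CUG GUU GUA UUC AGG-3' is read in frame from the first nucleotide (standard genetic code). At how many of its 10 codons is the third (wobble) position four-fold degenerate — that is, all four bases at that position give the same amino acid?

5

Codon 1 GCA (Ala): third position 4-fold.
Codon 2 AUG (Met): third position 1-fold.
Codon 3 UCA (Ser): third position 4-fold.
Codon 4 AAG (Lys): third position 2-fold.
Codon 5 UAC (Tyr): third position 2-fold.
Codon 6 CUG (Leu): third position 4-fold.
Codon 7 GUU (Val): third position 4-fold.
Codon 8 GUA (Val): third position 4-fold.
Codon 9 UUC (Phe): third position 2-fold.
Codon 10 AGG (Arg): third position 2-fold.
Four-fold degenerate third positions: 5.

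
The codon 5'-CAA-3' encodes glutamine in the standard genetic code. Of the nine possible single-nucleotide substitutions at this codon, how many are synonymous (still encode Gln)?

Position 1: none → 0 synonymous.
Position 2: none → 0 synonymous.
Position 3: CAG → 1 synonymous.
Total: 0 + 0 + 1 = 1.

1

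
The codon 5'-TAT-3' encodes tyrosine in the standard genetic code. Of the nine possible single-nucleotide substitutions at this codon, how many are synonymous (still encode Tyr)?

Position 1: none → 0 synonymous.
Position 2: none → 0 synonymous.
Position 3: TAC → 1 synonymous.
Total: 0 + 0 + 1 = 1.

1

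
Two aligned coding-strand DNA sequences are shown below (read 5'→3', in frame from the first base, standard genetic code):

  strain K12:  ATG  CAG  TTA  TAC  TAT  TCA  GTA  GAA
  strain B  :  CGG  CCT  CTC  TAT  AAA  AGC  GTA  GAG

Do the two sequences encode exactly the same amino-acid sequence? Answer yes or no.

Codon 1: ATG Met / CGG Arg — nonsynonymous.
Codon 2: CAG Gln / CCT Pro — nonsynonymous.
Codon 3: TTA Leu / CTC Leu — synonymous.
Codon 4: TAC Tyr / TAT Tyr — synonymous.
Codon 5: TAT Tyr / AAA Lys — nonsynonymous.
Codon 6: TCA Ser / AGC Ser — synonymous.
Codon 7: GTA Val / GTA Val — identical.
Codon 8: GAA Glu / GAG Glu — synonymous.
Nonsynonymous differences: 3 → different protein.

no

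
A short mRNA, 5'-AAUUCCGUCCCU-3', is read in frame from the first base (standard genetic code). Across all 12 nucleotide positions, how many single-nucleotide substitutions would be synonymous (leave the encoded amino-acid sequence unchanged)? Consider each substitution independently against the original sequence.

10

Codon 1 (AAU, Asn): 1 synonymous substitution.
Codon 2 (UCC, Ser): 3 synonymous substitutions.
Codon 3 (GUC, Val): 3 synonymous substitutions.
Codon 4 (CCU, Pro): 3 synonymous substitutions.
Total: 1 + 3 + 3 + 3 = 10.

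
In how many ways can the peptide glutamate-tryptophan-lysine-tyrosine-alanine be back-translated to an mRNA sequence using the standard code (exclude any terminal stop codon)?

32

Glu: 2 codons.
Trp: 1 codon.
Lys: 2 codons.
Tyr: 2 codons.
Ala: 4 codons.
2 × 1 × 2 × 2 × 4 = 32.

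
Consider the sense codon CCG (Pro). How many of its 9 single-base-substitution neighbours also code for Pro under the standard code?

3

Position 1: none → 0 synonymous.
Position 2: none → 0 synonymous.
Position 3: CCU, CCC, CCA → 3 synonymous.
Total: 0 + 0 + 3 = 3.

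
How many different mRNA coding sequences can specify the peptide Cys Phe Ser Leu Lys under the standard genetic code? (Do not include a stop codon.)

Cys: 2 codons.
Phe: 2 codons.
Ser: 6 codons.
Leu: 6 codons.
Lys: 2 codons.
2 × 2 × 6 × 6 × 2 = 288.

288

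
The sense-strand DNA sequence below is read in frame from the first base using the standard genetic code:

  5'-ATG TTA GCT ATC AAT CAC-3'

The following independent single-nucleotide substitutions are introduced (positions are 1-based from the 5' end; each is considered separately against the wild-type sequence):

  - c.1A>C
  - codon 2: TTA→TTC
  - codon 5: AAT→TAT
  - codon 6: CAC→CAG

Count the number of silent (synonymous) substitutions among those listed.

0

Codon 1: ATG (Met) → CTG (Leu) — missense.
Codon 2: TTA (Leu) → TTC (Phe) — missense.
Codon 5: AAT (Asn) → TAT (Tyr) — missense.
Codon 6: CAC (His) → CAG (Gln) — missense.
Synonymous: 0 of 4.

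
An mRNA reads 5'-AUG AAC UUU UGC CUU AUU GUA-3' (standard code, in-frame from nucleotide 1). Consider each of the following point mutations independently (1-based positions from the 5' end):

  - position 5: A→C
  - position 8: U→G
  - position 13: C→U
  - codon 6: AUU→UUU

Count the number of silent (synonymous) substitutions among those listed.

0

Codon 2: AAC (Asn) → ACC (Thr) — missense.
Codon 3: UUU (Phe) → UGU (Cys) — missense.
Codon 5: CUU (Leu) → UUU (Phe) — missense.
Codon 6: AUU (Ile) → UUU (Phe) — missense.
Synonymous: 0 of 4.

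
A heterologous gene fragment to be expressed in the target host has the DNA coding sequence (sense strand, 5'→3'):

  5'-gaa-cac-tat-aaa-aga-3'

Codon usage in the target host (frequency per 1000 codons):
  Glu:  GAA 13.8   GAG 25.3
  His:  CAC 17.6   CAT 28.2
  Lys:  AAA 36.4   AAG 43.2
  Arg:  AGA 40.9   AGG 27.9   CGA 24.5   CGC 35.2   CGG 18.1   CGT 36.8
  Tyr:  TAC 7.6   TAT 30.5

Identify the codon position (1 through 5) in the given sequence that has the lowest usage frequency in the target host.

Codon 1 GAA (Glu): 13.8 per 1000.
Codon 2 CAC (His): 17.6 per 1000.
Codon 3 TAT (Tyr): 30.5 per 1000.
Codon 4 AAA (Lys): 36.4 per 1000.
Codon 5 AGA (Arg): 40.9 per 1000.
Lowest frequency is 13.8 at codon 1.

1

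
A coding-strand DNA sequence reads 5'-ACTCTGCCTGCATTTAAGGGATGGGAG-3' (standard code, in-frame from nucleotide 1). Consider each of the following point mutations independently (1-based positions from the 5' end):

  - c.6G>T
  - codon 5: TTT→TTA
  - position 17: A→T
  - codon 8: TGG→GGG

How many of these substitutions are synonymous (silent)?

Codon 2: CTG (Leu) → CTT (Leu) — synonymous.
Codon 5: TTT (Phe) → TTA (Leu) — missense.
Codon 6: AAG (Lys) → ATG (Met) — missense.
Codon 8: TGG (Trp) → GGG (Gly) — missense.
Synonymous: 1 of 4.

1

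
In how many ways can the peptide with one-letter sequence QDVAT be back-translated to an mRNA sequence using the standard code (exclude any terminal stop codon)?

256

Gln: 2 codons.
Asp: 2 codons.
Val: 4 codons.
Ala: 4 codons.
Thr: 4 codons.
2 × 2 × 4 × 4 × 4 = 256.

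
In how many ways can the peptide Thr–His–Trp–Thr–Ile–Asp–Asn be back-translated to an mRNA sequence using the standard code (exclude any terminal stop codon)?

384

Thr: 4 codons.
His: 2 codons.
Trp: 1 codon.
Thr: 4 codons.
Ile: 3 codons.
Asp: 2 codons.
Asn: 2 codons.
4 × 2 × 1 × 4 × 3 × 2 × 2 = 384.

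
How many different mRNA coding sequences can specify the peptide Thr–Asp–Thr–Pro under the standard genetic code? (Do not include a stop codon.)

Thr: 4 codons.
Asp: 2 codons.
Thr: 4 codons.
Pro: 4 codons.
4 × 2 × 4 × 4 = 128.

128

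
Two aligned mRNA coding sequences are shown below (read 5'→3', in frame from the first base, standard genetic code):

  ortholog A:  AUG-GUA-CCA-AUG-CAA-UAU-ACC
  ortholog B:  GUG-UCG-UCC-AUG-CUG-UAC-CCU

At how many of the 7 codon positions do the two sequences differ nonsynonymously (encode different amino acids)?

5

Codon 1: AUG Met / GUG Val — nonsynonymous.
Codon 2: GUA Val / UCG Ser — nonsynonymous.
Codon 3: CCA Pro / UCC Ser — nonsynonymous.
Codon 4: AUG Met / AUG Met — identical.
Codon 5: CAA Gln / CUG Leu — nonsynonymous.
Codon 6: UAU Tyr / UAC Tyr — synonymous.
Codon 7: ACC Thr / CCU Pro — nonsynonymous.
Nonsynonymous differences: 5.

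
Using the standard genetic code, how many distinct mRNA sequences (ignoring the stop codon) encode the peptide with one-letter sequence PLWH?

Pro: 4 codons.
Leu: 6 codons.
Trp: 1 codon.
His: 2 codons.
4 × 6 × 1 × 2 = 48.

48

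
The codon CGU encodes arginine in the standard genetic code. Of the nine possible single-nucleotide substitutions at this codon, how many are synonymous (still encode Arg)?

Position 1: none → 0 synonymous.
Position 2: none → 0 synonymous.
Position 3: CGC, CGA, CGG → 3 synonymous.
Total: 0 + 0 + 3 = 3.

3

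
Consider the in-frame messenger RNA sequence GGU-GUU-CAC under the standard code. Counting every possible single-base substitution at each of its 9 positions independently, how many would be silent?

Codon 1 (GGU, Gly): 3 synonymous substitutions.
Codon 2 (GUU, Val): 3 synonymous substitutions.
Codon 3 (CAC, His): 1 synonymous substitution.
Total: 3 + 3 + 1 = 7.

7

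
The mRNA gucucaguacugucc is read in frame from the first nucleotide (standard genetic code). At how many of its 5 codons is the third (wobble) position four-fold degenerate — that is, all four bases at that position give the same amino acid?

Codon 1 GUC (Val): third position 4-fold.
Codon 2 UCA (Ser): third position 4-fold.
Codon 3 GUA (Val): third position 4-fold.
Codon 4 CUG (Leu): third position 4-fold.
Codon 5 UCC (Ser): third position 4-fold.
Four-fold degenerate third positions: 5.

5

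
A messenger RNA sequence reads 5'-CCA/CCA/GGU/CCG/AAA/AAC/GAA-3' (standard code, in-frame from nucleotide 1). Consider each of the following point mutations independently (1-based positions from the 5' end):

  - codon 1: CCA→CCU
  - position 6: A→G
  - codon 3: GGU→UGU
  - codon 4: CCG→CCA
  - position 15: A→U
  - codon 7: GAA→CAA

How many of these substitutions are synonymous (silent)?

3

Codon 1: CCA (Pro) → CCU (Pro) — synonymous.
Codon 2: CCA (Pro) → CCG (Pro) — synonymous.
Codon 3: GGU (Gly) → UGU (Cys) — missense.
Codon 4: CCG (Pro) → CCA (Pro) — synonymous.
Codon 5: AAA (Lys) → AAU (Asn) — missense.
Codon 7: GAA (Glu) → CAA (Gln) — missense.
Synonymous: 3 of 6.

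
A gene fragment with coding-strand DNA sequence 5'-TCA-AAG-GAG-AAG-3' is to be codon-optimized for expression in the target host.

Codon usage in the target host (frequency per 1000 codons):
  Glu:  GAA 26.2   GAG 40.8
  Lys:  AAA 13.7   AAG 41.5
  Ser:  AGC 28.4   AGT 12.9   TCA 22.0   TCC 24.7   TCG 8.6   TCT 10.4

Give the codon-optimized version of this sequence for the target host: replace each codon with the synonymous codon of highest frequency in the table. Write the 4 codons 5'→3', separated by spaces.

AGC AAG GAG AAG

Codon 1 (Ser): best is AGC at 28.4.
Codon 2 (Lys): best is AAG at 41.5.
Codon 3 (Glu): best is GAG at 40.8.
Codon 4 (Lys): best is AAG at 41.5.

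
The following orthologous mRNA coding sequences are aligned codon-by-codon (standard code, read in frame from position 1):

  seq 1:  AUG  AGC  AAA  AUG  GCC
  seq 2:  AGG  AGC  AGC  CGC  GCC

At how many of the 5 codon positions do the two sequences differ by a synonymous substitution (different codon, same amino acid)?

Codon 1: AUG Met / AGG Arg — nonsynonymous.
Codon 2: AGC Ser / AGC Ser — identical.
Codon 3: AAA Lys / AGC Ser — nonsynonymous.
Codon 4: AUG Met / CGC Arg — nonsynonymous.
Codon 5: GCC Ala / GCC Ala — identical.
Synonymous differences: 0.

0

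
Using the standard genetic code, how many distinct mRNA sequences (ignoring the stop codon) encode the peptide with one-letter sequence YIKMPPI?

576

Tyr: 2 codons.
Ile: 3 codons.
Lys: 2 codons.
Met: 1 codon.
Pro: 4 codons.
Pro: 4 codons.
Ile: 3 codons.
2 × 3 × 2 × 1 × 4 × 4 × 3 = 576.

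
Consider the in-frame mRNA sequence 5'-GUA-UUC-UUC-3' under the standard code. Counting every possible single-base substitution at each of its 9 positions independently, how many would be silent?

5

Codon 1 (GUA, Val): 3 synonymous substitutions.
Codon 2 (UUC, Phe): 1 synonymous substitution.
Codon 3 (UUC, Phe): 1 synonymous substitution.
Total: 3 + 1 + 1 = 5.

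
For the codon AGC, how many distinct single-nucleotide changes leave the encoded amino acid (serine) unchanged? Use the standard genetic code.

1

Position 1: none → 0 synonymous.
Position 2: none → 0 synonymous.
Position 3: AGU → 1 synonymous.
Total: 0 + 0 + 1 = 1.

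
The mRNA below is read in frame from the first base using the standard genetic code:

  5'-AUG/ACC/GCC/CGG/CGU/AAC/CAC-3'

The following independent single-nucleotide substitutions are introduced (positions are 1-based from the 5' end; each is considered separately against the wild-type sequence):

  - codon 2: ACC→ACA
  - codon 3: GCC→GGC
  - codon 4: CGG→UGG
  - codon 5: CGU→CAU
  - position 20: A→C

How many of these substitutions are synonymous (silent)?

Codon 2: ACC (Thr) → ACA (Thr) — synonymous.
Codon 3: GCC (Ala) → GGC (Gly) — missense.
Codon 4: CGG (Arg) → UGG (Trp) — missense.
Codon 5: CGU (Arg) → CAU (His) — missense.
Codon 7: CAC (His) → CCC (Pro) — missense.
Synonymous: 1 of 5.

1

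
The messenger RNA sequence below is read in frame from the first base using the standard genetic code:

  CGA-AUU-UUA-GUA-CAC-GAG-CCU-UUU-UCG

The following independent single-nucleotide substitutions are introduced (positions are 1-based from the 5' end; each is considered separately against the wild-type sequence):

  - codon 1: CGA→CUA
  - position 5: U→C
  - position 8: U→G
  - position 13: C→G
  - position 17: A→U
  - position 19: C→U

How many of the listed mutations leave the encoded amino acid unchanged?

Codon 1: CGA (Arg) → CUA (Leu) — missense.
Codon 2: AUU (Ile) → ACU (Thr) — missense.
Codon 3: UUA (Leu) → UGA (Stop) — nonsense.
Codon 5: CAC (His) → GAC (Asp) — missense.
Codon 6: GAG (Glu) → GUG (Val) — missense.
Codon 7: CCU (Pro) → UCU (Ser) — missense.
Synonymous: 0 of 6.

0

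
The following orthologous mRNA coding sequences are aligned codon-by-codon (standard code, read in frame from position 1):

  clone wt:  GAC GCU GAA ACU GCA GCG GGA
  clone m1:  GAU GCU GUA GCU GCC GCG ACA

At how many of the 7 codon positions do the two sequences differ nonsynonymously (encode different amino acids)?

Codon 1: GAC Asp / GAU Asp — synonymous.
Codon 2: GCU Ala / GCU Ala — identical.
Codon 3: GAA Glu / GUA Val — nonsynonymous.
Codon 4: ACU Thr / GCU Ala — nonsynonymous.
Codon 5: GCA Ala / GCC Ala — synonymous.
Codon 6: GCG Ala / GCG Ala — identical.
Codon 7: GGA Gly / ACA Thr — nonsynonymous.
Nonsynonymous differences: 3.

3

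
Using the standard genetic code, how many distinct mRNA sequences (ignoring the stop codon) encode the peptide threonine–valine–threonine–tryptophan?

64

Thr: 4 codons.
Val: 4 codons.
Thr: 4 codons.
Trp: 1 codon.
4 × 4 × 4 × 1 = 64.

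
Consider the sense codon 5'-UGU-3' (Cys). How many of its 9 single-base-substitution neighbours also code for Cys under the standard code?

Position 1: none → 0 synonymous.
Position 2: none → 0 synonymous.
Position 3: UGC → 1 synonymous.
Total: 0 + 0 + 1 = 1.

1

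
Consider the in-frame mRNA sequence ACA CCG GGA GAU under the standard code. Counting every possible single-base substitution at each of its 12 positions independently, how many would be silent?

Codon 1 (ACA, Thr): 3 synonymous substitutions.
Codon 2 (CCG, Pro): 3 synonymous substitutions.
Codon 3 (GGA, Gly): 3 synonymous substitutions.
Codon 4 (GAU, Asp): 1 synonymous substitution.
Total: 3 + 3 + 3 + 1 = 10.

10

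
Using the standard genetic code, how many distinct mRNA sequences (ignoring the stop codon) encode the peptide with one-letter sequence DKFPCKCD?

Asp: 2 codons.
Lys: 2 codons.
Phe: 2 codons.
Pro: 4 codons.
Cys: 2 codons.
Lys: 2 codons.
Cys: 2 codons.
Asp: 2 codons.
2 × 2 × 2 × 4 × 2 × 2 × 2 × 2 = 512.

512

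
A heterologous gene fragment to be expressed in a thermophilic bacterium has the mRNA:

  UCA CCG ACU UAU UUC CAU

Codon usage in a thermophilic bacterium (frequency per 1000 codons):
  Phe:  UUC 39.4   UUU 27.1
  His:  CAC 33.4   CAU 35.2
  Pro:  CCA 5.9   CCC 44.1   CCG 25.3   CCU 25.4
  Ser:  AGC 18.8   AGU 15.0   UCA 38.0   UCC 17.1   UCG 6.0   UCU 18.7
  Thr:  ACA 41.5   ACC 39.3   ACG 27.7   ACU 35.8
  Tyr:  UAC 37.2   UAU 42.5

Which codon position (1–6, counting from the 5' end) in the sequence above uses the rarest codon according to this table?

2

Codon 1 UCA (Ser): 38.0 per 1000.
Codon 2 CCG (Pro): 25.3 per 1000.
Codon 3 ACU (Thr): 35.8 per 1000.
Codon 4 UAU (Tyr): 42.5 per 1000.
Codon 5 UUC (Phe): 39.4 per 1000.
Codon 6 CAU (His): 35.2 per 1000.
Lowest frequency is 25.3 at codon 2.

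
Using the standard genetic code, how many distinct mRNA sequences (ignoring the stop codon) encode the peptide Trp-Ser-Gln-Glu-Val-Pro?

384

Trp: 1 codon.
Ser: 6 codons.
Gln: 2 codons.
Glu: 2 codons.
Val: 4 codons.
Pro: 4 codons.
1 × 6 × 2 × 2 × 4 × 4 = 384.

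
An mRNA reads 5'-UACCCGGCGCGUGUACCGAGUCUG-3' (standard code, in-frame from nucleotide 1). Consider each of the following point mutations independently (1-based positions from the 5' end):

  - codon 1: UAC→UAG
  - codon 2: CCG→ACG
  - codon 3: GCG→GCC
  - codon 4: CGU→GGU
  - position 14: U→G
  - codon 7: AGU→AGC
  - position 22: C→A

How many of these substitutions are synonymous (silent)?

2

Codon 1: UAC (Tyr) → UAG (Stop) — nonsense.
Codon 2: CCG (Pro) → ACG (Thr) — missense.
Codon 3: GCG (Ala) → GCC (Ala) — synonymous.
Codon 4: CGU (Arg) → GGU (Gly) — missense.
Codon 5: GUA (Val) → GGA (Gly) — missense.
Codon 7: AGU (Ser) → AGC (Ser) — synonymous.
Codon 8: CUG (Leu) → AUG (Met) — missense.
Synonymous: 2 of 7.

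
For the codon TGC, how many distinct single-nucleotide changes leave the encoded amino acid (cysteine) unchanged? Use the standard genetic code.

1

Position 1: none → 0 synonymous.
Position 2: none → 0 synonymous.
Position 3: TGT → 1 synonymous.
Total: 0 + 0 + 1 = 1.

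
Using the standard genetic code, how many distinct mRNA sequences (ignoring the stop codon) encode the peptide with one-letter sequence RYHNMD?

Arg: 6 codons.
Tyr: 2 codons.
His: 2 codons.
Asn: 2 codons.
Met: 1 codon.
Asp: 2 codons.
6 × 2 × 2 × 2 × 1 × 2 = 96.

96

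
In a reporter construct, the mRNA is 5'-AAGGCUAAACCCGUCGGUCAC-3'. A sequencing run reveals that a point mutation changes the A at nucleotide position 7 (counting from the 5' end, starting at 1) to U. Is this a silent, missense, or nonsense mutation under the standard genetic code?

nonsense

Position 7 falls in codon 3: AAA → Lys.
After the substitution the codon is UAA → Stop.
The new codon is a stop codon, so this is a nonsense mutation.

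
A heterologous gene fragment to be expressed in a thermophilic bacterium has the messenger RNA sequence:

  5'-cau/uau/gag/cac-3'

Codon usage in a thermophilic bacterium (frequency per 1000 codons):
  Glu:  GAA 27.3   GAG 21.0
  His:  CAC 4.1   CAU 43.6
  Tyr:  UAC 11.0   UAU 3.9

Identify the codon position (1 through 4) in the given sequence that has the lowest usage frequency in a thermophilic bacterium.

Codon 1 CAU (His): 43.6 per 1000.
Codon 2 UAU (Tyr): 3.9 per 1000.
Codon 3 GAG (Glu): 21.0 per 1000.
Codon 4 CAC (His): 4.1 per 1000.
Lowest frequency is 3.9 at codon 2.

2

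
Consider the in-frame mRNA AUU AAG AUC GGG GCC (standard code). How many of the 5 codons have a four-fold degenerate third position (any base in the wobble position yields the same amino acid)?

2

Codon 1 AUU (Ile): third position 3-fold.
Codon 2 AAG (Lys): third position 2-fold.
Codon 3 AUC (Ile): third position 3-fold.
Codon 4 GGG (Gly): third position 4-fold.
Codon 5 GCC (Ala): third position 4-fold.
Four-fold degenerate third positions: 2.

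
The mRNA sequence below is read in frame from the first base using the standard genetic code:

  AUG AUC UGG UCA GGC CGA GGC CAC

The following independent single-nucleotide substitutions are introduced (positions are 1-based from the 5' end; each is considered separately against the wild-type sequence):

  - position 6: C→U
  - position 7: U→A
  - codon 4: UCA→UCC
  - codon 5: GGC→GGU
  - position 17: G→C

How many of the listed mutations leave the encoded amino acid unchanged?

3

Codon 2: AUC (Ile) → AUU (Ile) — synonymous.
Codon 3: UGG (Trp) → AGG (Arg) — missense.
Codon 4: UCA (Ser) → UCC (Ser) — synonymous.
Codon 5: GGC (Gly) → GGU (Gly) — synonymous.
Codon 6: CGA (Arg) → CCA (Pro) — missense.
Synonymous: 3 of 5.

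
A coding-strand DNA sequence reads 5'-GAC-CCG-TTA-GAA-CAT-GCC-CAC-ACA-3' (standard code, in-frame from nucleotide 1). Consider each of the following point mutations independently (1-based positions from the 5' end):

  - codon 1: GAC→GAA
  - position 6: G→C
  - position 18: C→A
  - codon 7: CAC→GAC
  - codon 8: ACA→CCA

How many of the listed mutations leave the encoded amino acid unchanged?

Codon 1: GAC (Asp) → GAA (Glu) — missense.
Codon 2: CCG (Pro) → CCC (Pro) — synonymous.
Codon 6: GCC (Ala) → GCA (Ala) — synonymous.
Codon 7: CAC (His) → GAC (Asp) — missense.
Codon 8: ACA (Thr) → CCA (Pro) — missense.
Synonymous: 2 of 5.

2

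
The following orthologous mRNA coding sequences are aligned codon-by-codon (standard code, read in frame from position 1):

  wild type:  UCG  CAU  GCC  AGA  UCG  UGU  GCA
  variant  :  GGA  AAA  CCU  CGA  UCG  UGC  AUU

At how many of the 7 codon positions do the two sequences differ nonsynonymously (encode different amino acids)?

4

Codon 1: UCG Ser / GGA Gly — nonsynonymous.
Codon 2: CAU His / AAA Lys — nonsynonymous.
Codon 3: GCC Ala / CCU Pro — nonsynonymous.
Codon 4: AGA Arg / CGA Arg — synonymous.
Codon 5: UCG Ser / UCG Ser — identical.
Codon 6: UGU Cys / UGC Cys — synonymous.
Codon 7: GCA Ala / AUU Ile — nonsynonymous.
Nonsynonymous differences: 4.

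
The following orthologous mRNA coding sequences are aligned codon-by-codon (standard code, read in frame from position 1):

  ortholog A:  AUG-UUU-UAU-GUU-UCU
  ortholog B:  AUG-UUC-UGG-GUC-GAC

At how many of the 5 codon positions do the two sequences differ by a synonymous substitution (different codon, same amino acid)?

2

Codon 1: AUG Met / AUG Met — identical.
Codon 2: UUU Phe / UUC Phe — synonymous.
Codon 3: UAU Tyr / UGG Trp — nonsynonymous.
Codon 4: GUU Val / GUC Val — synonymous.
Codon 5: UCU Ser / GAC Asp — nonsynonymous.
Synonymous differences: 2.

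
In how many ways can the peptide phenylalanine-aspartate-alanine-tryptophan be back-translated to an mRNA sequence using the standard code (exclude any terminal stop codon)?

16

Phe: 2 codons.
Asp: 2 codons.
Ala: 4 codons.
Trp: 1 codon.
2 × 2 × 4 × 1 = 16.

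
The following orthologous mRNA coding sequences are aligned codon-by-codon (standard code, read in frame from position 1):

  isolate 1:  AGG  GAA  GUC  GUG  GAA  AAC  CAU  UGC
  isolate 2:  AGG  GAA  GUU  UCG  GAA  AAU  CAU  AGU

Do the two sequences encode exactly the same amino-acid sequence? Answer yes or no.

no

Codon 1: AGG Arg / AGG Arg — identical.
Codon 2: GAA Glu / GAA Glu — identical.
Codon 3: GUC Val / GUU Val — synonymous.
Codon 4: GUG Val / UCG Ser — nonsynonymous.
Codon 5: GAA Glu / GAA Glu — identical.
Codon 6: AAC Asn / AAU Asn — synonymous.
Codon 7: CAU His / CAU His — identical.
Codon 8: UGC Cys / AGU Ser — nonsynonymous.
Nonsynonymous differences: 2 → different protein.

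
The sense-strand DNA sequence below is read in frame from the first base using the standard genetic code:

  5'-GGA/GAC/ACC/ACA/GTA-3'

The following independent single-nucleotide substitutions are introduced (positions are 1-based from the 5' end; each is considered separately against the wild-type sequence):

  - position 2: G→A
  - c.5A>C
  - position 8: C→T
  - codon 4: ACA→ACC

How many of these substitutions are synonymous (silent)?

1

Codon 1: GGA (Gly) → GAA (Glu) — missense.
Codon 2: GAC (Asp) → GCC (Ala) — missense.
Codon 3: ACC (Thr) → ATC (Ile) — missense.
Codon 4: ACA (Thr) → ACC (Thr) — synonymous.
Synonymous: 1 of 4.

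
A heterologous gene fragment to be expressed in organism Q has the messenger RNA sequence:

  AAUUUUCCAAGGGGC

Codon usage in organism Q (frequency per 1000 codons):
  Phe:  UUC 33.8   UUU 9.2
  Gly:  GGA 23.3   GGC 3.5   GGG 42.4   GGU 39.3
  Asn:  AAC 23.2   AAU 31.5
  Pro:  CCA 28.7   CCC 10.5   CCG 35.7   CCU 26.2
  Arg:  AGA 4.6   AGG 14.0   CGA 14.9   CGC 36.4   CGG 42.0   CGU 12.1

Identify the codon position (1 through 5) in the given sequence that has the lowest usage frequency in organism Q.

5

Codon 1 AAU (Asn): 31.5 per 1000.
Codon 2 UUU (Phe): 9.2 per 1000.
Codon 3 CCA (Pro): 28.7 per 1000.
Codon 4 AGG (Arg): 14.0 per 1000.
Codon 5 GGC (Gly): 3.5 per 1000.
Lowest frequency is 3.5 at codon 5.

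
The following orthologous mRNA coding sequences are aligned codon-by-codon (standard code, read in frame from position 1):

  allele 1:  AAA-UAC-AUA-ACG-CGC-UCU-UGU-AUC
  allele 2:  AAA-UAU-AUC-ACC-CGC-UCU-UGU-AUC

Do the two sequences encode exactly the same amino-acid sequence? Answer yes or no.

Codon 1: AAA Lys / AAA Lys — identical.
Codon 2: UAC Tyr / UAU Tyr — synonymous.
Codon 3: AUA Ile / AUC Ile — synonymous.
Codon 4: ACG Thr / ACC Thr — synonymous.
Codon 5: CGC Arg / CGC Arg — identical.
Codon 6: UCU Ser / UCU Ser — identical.
Codon 7: UGU Cys / UGU Cys — identical.
Codon 8: AUC Ile / AUC Ile — identical.
Nonsynonymous differences: 0 → same protein.

yes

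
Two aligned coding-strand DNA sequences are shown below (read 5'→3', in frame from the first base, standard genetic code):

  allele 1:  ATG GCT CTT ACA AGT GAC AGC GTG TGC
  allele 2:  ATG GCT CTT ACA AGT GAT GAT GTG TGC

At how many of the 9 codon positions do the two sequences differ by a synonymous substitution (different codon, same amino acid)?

Codon 1: ATG Met / ATG Met — identical.
Codon 2: GCT Ala / GCT Ala — identical.
Codon 3: CTT Leu / CTT Leu — identical.
Codon 4: ACA Thr / ACA Thr — identical.
Codon 5: AGT Ser / AGT Ser — identical.
Codon 6: GAC Asp / GAT Asp — synonymous.
Codon 7: AGC Ser / GAT Asp — nonsynonymous.
Codon 8: GTG Val / GTG Val — identical.
Codon 9: TGC Cys / TGC Cys — identical.
Synonymous differences: 1.

1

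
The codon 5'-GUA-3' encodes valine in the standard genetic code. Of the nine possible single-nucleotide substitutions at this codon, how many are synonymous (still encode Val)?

Position 1: none → 0 synonymous.
Position 2: none → 0 synonymous.
Position 3: GUU, GUC, GUG → 3 synonymous.
Total: 0 + 0 + 3 = 3.

3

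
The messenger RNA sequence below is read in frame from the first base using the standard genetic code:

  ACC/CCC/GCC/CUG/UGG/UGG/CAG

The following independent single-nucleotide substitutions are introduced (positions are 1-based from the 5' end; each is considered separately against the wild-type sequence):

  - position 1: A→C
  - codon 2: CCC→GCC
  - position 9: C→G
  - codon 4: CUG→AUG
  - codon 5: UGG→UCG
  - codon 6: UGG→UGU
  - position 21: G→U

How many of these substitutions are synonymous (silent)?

Codon 1: ACC (Thr) → CCC (Pro) — missense.
Codon 2: CCC (Pro) → GCC (Ala) — missense.
Codon 3: GCC (Ala) → GCG (Ala) — synonymous.
Codon 4: CUG (Leu) → AUG (Met) — missense.
Codon 5: UGG (Trp) → UCG (Ser) — missense.
Codon 6: UGG (Trp) → UGU (Cys) — missense.
Codon 7: CAG (Gln) → CAU (His) — missense.
Synonymous: 1 of 7.

1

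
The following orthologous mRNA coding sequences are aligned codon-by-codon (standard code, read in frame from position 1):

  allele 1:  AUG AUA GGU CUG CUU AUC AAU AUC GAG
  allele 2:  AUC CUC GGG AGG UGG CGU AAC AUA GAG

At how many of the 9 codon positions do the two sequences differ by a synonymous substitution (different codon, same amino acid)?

3

Codon 1: AUG Met / AUC Ile — nonsynonymous.
Codon 2: AUA Ile / CUC Leu — nonsynonymous.
Codon 3: GGU Gly / GGG Gly — synonymous.
Codon 4: CUG Leu / AGG Arg — nonsynonymous.
Codon 5: CUU Leu / UGG Trp — nonsynonymous.
Codon 6: AUC Ile / CGU Arg — nonsynonymous.
Codon 7: AAU Asn / AAC Asn — synonymous.
Codon 8: AUC Ile / AUA Ile — synonymous.
Codon 9: GAG Glu / GAG Glu — identical.
Synonymous differences: 3.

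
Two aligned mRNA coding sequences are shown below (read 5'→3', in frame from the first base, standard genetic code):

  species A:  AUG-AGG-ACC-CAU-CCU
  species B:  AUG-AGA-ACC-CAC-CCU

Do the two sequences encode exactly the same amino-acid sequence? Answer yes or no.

Codon 1: AUG Met / AUG Met — identical.
Codon 2: AGG Arg / AGA Arg — synonymous.
Codon 3: ACC Thr / ACC Thr — identical.
Codon 4: CAU His / CAC His — synonymous.
Codon 5: CCU Pro / CCU Pro — identical.
Nonsynonymous differences: 0 → same protein.

yes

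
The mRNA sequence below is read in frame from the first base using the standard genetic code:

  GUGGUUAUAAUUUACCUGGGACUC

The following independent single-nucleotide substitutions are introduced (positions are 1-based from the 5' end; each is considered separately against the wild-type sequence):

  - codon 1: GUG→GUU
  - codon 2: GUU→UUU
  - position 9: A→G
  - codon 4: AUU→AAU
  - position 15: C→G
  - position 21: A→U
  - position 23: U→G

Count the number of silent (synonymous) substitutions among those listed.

Codon 1: GUG (Val) → GUU (Val) — synonymous.
Codon 2: GUU (Val) → UUU (Phe) — missense.
Codon 3: AUA (Ile) → AUG (Met) — missense.
Codon 4: AUU (Ile) → AAU (Asn) — missense.
Codon 5: UAC (Tyr) → UAG (Stop) — nonsense.
Codon 7: GGA (Gly) → GGU (Gly) — synonymous.
Codon 8: CUC (Leu) → CGC (Arg) — missense.
Synonymous: 2 of 7.

2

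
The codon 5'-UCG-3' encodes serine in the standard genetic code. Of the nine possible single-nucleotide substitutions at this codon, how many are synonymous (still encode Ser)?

Position 1: none → 0 synonymous.
Position 2: none → 0 synonymous.
Position 3: UCU, UCC, UCA → 3 synonymous.
Total: 0 + 0 + 3 = 3.

3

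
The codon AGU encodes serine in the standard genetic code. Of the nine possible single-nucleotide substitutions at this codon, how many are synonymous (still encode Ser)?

1

Position 1: none → 0 synonymous.
Position 2: none → 0 synonymous.
Position 3: AGC → 1 synonymous.
Total: 0 + 0 + 1 = 1.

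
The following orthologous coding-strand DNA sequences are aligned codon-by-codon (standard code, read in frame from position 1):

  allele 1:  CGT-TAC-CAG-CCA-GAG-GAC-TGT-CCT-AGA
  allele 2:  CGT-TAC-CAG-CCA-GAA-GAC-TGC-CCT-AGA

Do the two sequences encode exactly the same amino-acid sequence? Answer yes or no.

yes

Codon 1: CGT Arg / CGT Arg — identical.
Codon 2: TAC Tyr / TAC Tyr — identical.
Codon 3: CAG Gln / CAG Gln — identical.
Codon 4: CCA Pro / CCA Pro — identical.
Codon 5: GAG Glu / GAA Glu — synonymous.
Codon 6: GAC Asp / GAC Asp — identical.
Codon 7: TGT Cys / TGC Cys — synonymous.
Codon 8: CCT Pro / CCT Pro — identical.
Codon 9: AGA Arg / AGA Arg — identical.
Nonsynonymous differences: 0 → same protein.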